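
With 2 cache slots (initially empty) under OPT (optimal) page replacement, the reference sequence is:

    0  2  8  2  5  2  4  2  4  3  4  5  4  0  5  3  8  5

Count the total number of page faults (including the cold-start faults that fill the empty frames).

10

0 -> miss, frames {0}
2 -> miss, frames {0,2}
8 -> miss, evict 0, frames {2,8}
2 -> hit
5 -> miss, evict 8, frames {2,5}
2 -> hit
4 -> miss, evict 5, frames {2,4}
2 -> hit
4 -> hit
3 -> miss, evict 2, frames {4,3}
4 -> hit
5 -> miss, evict 3, frames {4,5}
4 -> hit
0 -> miss, evict 4, frames {5,0}
5 -> hit
3 -> miss, evict 0, frames {5,3}
8 -> miss, evict 3, frames {5,8}
5 -> hit
Page faults: 10.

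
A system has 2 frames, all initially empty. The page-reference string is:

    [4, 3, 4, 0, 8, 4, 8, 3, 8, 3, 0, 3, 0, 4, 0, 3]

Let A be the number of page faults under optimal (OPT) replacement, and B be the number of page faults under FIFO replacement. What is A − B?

Under OPT: F F . F F . . F . . F . . F . F → 8 faults.
Under FIFO: F F . F F F . F F . F F . F F F → 12 faults.
A − B = 8 − 12 = -4.

-4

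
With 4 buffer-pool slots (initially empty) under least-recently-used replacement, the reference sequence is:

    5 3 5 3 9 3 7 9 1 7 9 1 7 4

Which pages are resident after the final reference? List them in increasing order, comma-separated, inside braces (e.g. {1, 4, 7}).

{1, 4, 7, 9}

5 → miss, frames [5]
3 → miss, frames [5, 3]
5 → hit
3 → hit
9 → miss, frames [5, 3, 9]
3 → hit
7 → miss, frames [5, 9, 3, 7]
9 → hit
1 → miss, evict 5, frames [3, 7, 9, 1]
7 → hit
9 → hit
1 → hit
7 → hit
4 → miss, evict 3, frames [9, 1, 7, 4]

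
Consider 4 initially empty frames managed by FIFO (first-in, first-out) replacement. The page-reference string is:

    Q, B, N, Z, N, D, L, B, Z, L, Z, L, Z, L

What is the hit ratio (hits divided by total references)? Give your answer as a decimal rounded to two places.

0.50

Q -> miss, frames (Q)
B -> miss, frames (Q B)
N -> miss, frames (Q B N)
Z -> miss, frames (Q B N Z)
N -> hit
D -> miss, evict Q, frames (B N Z D)
L -> miss, evict B, frames (N Z D L)
B -> miss, evict N, frames (Z D L B)
Z -> hit
L -> hit
Z -> hit
L -> hit
Z -> hit
L -> hit
Hits: 7 of 14 references → 7/14 = 0.5000.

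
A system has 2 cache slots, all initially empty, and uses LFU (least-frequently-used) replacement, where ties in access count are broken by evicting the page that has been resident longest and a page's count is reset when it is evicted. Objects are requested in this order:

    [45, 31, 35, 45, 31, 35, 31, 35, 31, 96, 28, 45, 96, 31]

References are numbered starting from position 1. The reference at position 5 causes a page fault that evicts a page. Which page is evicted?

pos 1: 45: miss, frames {45}
pos 2: 31: miss, frames {45,31}
pos 3: 35: miss, evict 45, frames {31,35}
pos 4: 45: miss, evict 31, frames {35,45}
pos 5: 31: miss, evict 35, frames {45,31}
At position 5, page 35 is evicted.

35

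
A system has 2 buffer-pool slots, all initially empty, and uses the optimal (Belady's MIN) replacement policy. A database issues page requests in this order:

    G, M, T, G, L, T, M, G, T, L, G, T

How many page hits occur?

4

G -> miss, frames [G]
M -> miss, frames [G, M]
T -> miss, evict M, frames [G, T]
G -> hit
L -> miss, evict G, frames [T, L]
T -> hit
M -> miss, evict L, frames [T, M]
G -> miss, evict M, frames [T, G]
T -> hit
L -> miss, evict T, frames [G, L]
G -> hit
T -> miss, evict L, frames [G, T]
Hits: 4.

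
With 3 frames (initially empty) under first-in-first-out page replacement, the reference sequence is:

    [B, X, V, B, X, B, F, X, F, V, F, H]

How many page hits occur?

7

B: miss, frames (B)
X: miss, frames (B X)
V: miss, frames (B X V)
B: hit
X: hit
B: hit
F: miss, evict B, frames (X V F)
X: hit
F: hit
V: hit
F: hit
H: miss, evict X, frames (V F H)
Hits: 7.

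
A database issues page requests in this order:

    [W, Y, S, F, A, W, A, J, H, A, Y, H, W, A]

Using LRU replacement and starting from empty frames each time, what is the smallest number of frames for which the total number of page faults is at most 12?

3

f=1: 14 faults
f=2: 13 faults
f=3: 11 faults
f=4: 10 faults
f=5: 8 faults
f=6: 8 faults
f=7: 7 faults
Smallest f with faults ≤ 12 is 3.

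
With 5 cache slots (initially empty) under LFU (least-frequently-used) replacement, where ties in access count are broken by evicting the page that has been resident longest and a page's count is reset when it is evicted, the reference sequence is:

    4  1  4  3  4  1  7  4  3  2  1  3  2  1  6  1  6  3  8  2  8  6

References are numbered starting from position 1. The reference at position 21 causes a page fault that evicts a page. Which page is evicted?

pos 1: 4 -> miss, frames {4}
pos 2: 1 -> miss, frames {4,1}
pos 3: 4 -> hit
pos 4: 3 -> miss, frames {4,1,3}
pos 5: 4 -> hit
pos 6: 1 -> hit
pos 7: 7 -> miss, frames {4,1,3,7}
pos 8: 4 -> hit
pos 9: 3 -> hit
pos 10: 2 -> miss, frames {4,1,3,7,2}
pos 11: 1 -> hit
pos 12: 3 -> hit
pos 13: 2 -> hit
pos 14: 1 -> hit
pos 15: 6 -> miss, evict 7, frames {4,1,3,2,6}
pos 16: 1 -> hit
pos 17: 6 -> hit
pos 18: 3 -> hit
pos 19: 8 -> miss, evict 2, frames {4,1,3,6,8}
pos 20: 2 -> miss, evict 8, frames {4,1,3,6,2}
pos 21: 8 -> miss, evict 2, frames {4,1,3,6,8}
At position 21, page 2 is evicted.

2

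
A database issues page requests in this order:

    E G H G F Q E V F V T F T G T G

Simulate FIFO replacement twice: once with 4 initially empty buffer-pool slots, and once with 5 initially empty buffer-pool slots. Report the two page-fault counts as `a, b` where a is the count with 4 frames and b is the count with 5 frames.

10, 8

4 frames: F F F . F F F F . . F F . F . . → 10 faults.
5 frames: F F F . F F . F . . F . . F . . → 8 faults.
8 < 10: adding a frame reduced faults, as is typical.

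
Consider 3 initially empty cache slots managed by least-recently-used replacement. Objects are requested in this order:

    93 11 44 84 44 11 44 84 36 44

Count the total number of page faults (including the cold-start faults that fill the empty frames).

93 -> fault, frames (93)
11 -> fault, frames (93 11)
44 -> fault, frames (93 11 44)
84 -> fault, evict 93, frames (11 44 84)
44 -> hit
11 -> hit
44 -> hit
84 -> hit
36 -> fault, evict 11, frames (44 84 36)
44 -> hit
Page faults: 5.

5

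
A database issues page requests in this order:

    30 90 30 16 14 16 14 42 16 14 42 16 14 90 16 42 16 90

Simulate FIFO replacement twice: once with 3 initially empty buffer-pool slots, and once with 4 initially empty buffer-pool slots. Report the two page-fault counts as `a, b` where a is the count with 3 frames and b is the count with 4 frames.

7, 5

3 frames: F F . F F . . F . . . . . F F . . . → 7 faults.
4 frames: F F . F F . . F . . . . . . . . . . → 5 faults.
5 < 7: adding a frame reduced faults, as is typical.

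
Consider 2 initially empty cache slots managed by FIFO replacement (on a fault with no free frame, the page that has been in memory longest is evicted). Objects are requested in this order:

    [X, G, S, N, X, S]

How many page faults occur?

6

X: miss, frames {X}
G: miss, frames {X,G}
S: miss, evict X, frames {G,S}
N: miss, evict G, frames {S,N}
X: miss, evict S, frames {N,X}
S: miss, evict N, frames {X,S}
Page faults: 6.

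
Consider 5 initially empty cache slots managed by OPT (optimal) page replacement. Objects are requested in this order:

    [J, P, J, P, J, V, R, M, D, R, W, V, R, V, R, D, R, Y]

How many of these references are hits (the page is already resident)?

10

J -> fault, frames {J}
P -> fault, frames {J,P}
J -> hit
P -> hit
J -> hit
V -> fault, frames {J,P,V}
R -> fault, frames {J,P,V,R}
M -> fault, frames {J,P,V,R,M}
D -> fault, evict M, frames {J,P,V,R,D}
R -> hit
W -> fault, evict P, frames {J,V,R,D,W}
V -> hit
R -> hit
V -> hit
R -> hit
D -> hit
R -> hit
Y -> fault, evict W, frames {J,V,R,D,Y}
Hits: 10.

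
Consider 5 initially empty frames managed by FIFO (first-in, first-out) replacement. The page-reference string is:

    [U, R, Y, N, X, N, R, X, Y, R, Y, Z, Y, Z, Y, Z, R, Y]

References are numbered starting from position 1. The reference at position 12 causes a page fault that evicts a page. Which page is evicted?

pos 1: U -> fault, frames [U]
pos 2: R -> fault, frames [U, R]
pos 3: Y -> fault, frames [U, R, Y]
pos 4: N -> fault, frames [U, R, Y, N]
pos 5: X -> fault, frames [U, R, Y, N, X]
pos 6: N -> hit
pos 7: R -> hit
pos 8: X -> hit
pos 9: Y -> hit
pos 10: R -> hit
pos 11: Y -> hit
pos 12: Z -> fault, evict U, frames [R, Y, N, X, Z]
At position 12, page U is evicted.

U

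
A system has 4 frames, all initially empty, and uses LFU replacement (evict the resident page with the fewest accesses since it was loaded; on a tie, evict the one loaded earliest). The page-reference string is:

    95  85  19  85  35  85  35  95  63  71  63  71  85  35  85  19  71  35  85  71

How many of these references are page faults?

10

95 -> miss, frames (95)
85 -> miss, frames (95 85)
19 -> miss, frames (95 85 19)
85 -> hit
35 -> miss, frames (95 85 19 35)
85 -> hit
35 -> hit
95 -> hit
63 -> miss, evict 19, frames (95 85 35 63)
71 -> miss, evict 63, frames (95 85 35 71)
63 -> miss, evict 71, frames (95 85 35 63)
71 -> miss, evict 63, frames (95 85 35 71)
85 -> hit
35 -> hit
85 -> hit
19 -> miss, evict 71, frames (95 85 35 19)
71 -> miss, evict 19, frames (95 85 35 71)
35 -> hit
85 -> hit
71 -> hit
Page faults: 10.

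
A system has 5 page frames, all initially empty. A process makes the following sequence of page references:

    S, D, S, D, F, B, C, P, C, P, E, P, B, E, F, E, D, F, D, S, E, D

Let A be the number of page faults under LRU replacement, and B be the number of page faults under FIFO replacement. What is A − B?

-1

Under LRU: F F . . F F F F . . F . . . . . F . . F . . → 9 faults.
Under FIFO: F F . . F F F F . . F . . . . . F F . F . . → 10 faults.
A − B = 9 − 10 = -1.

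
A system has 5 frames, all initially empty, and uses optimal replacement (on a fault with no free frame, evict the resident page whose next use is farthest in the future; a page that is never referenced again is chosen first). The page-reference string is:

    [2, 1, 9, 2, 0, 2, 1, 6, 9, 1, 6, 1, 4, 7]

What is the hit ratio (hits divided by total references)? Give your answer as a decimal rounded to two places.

0.50

2: miss, frames (2)
1: miss, frames (2 1)
9: miss, frames (2 1 9)
2: hit
0: miss, frames (2 1 9 0)
2: hit
1: hit
6: miss, frames (2 1 9 0 6)
9: hit
1: hit
6: hit
1: hit
4: miss, evict 6, frames (2 1 9 0 4)
7: miss, evict 4, frames (2 1 9 0 7)
Hits: 7 of 14 references → 7/14 = 0.5000.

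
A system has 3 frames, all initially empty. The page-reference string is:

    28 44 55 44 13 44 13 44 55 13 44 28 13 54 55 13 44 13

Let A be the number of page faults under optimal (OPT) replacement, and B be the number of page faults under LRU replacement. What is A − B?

-1

Under OPT: F F F . F . . . . . . F . F . . F . → 7 faults.
Under LRU: F F F . F . . . . . . F . F F . F . → 8 faults.
A − B = 7 − 8 = -1.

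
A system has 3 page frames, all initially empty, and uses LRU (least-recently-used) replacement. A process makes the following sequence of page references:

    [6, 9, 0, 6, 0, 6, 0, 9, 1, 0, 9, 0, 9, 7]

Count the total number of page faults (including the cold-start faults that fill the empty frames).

5

6 → miss, frames {6}
9 → miss, frames {6,9}
0 → miss, frames {6,9,0}
6 → hit
0 → hit
6 → hit
0 → hit
9 → hit
1 → miss, evict 6, frames {0,9,1}
0 → hit
9 → hit
0 → hit
9 → hit
7 → miss, evict 1, frames {0,9,7}
Page faults: 5.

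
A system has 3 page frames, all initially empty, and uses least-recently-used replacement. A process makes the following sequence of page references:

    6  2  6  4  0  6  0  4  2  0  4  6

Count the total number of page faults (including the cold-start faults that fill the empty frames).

6 -> fault, frames (6)
2 -> fault, frames (6 2)
6 -> hit
4 -> fault, frames (2 6 4)
0 -> fault, evict 2, frames (6 4 0)
6 -> hit
0 -> hit
4 -> hit
2 -> fault, evict 6, frames (0 4 2)
0 -> hit
4 -> hit
6 -> fault, evict 2, frames (0 4 6)
Page faults: 6.

6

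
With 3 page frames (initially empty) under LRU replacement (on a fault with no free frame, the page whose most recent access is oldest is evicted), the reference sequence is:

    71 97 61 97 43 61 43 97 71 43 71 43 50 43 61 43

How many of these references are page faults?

7

71: miss, frames (71)
97: miss, frames (71 97)
61: miss, frames (71 97 61)
97: hit
43: miss, evict 71, frames (61 97 43)
61: hit
43: hit
97: hit
71: miss, evict 61, frames (43 97 71)
43: hit
71: hit
43: hit
50: miss, evict 97, frames (71 43 50)
43: hit
61: miss, evict 71, frames (50 43 61)
43: hit
Page faults: 7.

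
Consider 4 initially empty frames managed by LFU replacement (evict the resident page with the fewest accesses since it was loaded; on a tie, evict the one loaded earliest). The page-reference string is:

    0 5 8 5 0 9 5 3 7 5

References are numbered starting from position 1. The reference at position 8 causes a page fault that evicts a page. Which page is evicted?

8

pos 1: 0 -> miss, frames {0}
pos 2: 5 -> miss, frames {0,5}
pos 3: 8 -> miss, frames {0,5,8}
pos 4: 5 -> hit
pos 5: 0 -> hit
pos 6: 9 -> miss, frames {0,5,8,9}
pos 7: 5 -> hit
pos 8: 3 -> miss, evict 8, frames {0,5,9,3}
At position 8, page 8 is evicted.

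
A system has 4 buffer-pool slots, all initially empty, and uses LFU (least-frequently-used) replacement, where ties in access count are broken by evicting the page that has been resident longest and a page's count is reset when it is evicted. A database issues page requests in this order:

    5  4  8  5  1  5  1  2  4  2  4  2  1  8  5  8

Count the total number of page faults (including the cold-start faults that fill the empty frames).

7

5 → miss, frames [5]
4 → miss, frames [5, 4]
8 → miss, frames [5, 4, 8]
5 → hit
1 → miss, frames [5, 4, 8, 1]
5 → hit
1 → hit
2 → miss, evict 4, frames [5, 8, 1, 2]
4 → miss, evict 8, frames [5, 1, 2, 4]
2 → hit
4 → hit
2 → hit
1 → hit
8 → miss, evict 4, frames [5, 1, 2, 8]
5 → hit
8 → hit
Page faults: 7.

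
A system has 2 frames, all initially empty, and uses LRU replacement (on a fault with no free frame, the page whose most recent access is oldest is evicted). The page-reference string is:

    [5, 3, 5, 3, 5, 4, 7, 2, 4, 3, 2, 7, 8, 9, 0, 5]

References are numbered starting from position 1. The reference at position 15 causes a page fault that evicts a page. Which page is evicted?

pos 1: 5 -> fault, frames [5]
pos 2: 3 -> fault, frames [5, 3]
pos 3: 5 -> hit
pos 4: 3 -> hit
pos 5: 5 -> hit
pos 6: 4 -> fault, evict 3, frames [5, 4]
pos 7: 7 -> fault, evict 5, frames [4, 7]
pos 8: 2 -> fault, evict 4, frames [7, 2]
pos 9: 4 -> fault, evict 7, frames [2, 4]
pos 10: 3 -> fault, evict 2, frames [4, 3]
pos 11: 2 -> fault, evict 4, frames [3, 2]
pos 12: 7 -> fault, evict 3, frames [2, 7]
pos 13: 8 -> fault, evict 2, frames [7, 8]
pos 14: 9 -> fault, evict 7, frames [8, 9]
pos 15: 0 -> fault, evict 8, frames [9, 0]
At position 15, page 8 is evicted.

8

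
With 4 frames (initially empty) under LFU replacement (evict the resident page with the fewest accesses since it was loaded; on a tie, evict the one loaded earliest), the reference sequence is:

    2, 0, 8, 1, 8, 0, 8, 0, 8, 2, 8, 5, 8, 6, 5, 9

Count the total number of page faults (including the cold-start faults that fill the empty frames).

2 → miss, frames (2)
0 → miss, frames (2 0)
8 → miss, frames (2 0 8)
1 → miss, frames (2 0 8 1)
8 → hit
0 → hit
8 → hit
0 → hit
8 → hit
2 → hit
8 → hit
5 → miss, evict 1, frames (2 0 8 5)
8 → hit
6 → miss, evict 5, frames (2 0 8 6)
5 → miss, evict 6, frames (2 0 8 5)
9 → miss, evict 5, frames (2 0 8 9)
Page faults: 8.

8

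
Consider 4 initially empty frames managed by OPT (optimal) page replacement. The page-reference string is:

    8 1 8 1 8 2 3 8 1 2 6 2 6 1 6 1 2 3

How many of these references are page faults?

8 → fault, frames {8}
1 → fault, frames {8,1}
8 → hit
1 → hit
8 → hit
2 → fault, frames {8,1,2}
3 → fault, frames {8,1,2,3}
8 → hit
1 → hit
2 → hit
6 → fault, evict 8, frames {1,2,3,6}
2 → hit
6 → hit
1 → hit
6 → hit
1 → hit
2 → hit
3 → hit
Page faults: 5.

5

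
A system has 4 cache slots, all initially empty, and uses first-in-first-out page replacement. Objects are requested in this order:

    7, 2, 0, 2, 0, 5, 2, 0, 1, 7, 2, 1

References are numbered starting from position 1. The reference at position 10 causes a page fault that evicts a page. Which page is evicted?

pos 1: 7: fault, frames {7}
pos 2: 2: fault, frames {7,2}
pos 3: 0: fault, frames {7,2,0}
pos 4: 2: hit
pos 5: 0: hit
pos 6: 5: fault, frames {7,2,0,5}
pos 7: 2: hit
pos 8: 0: hit
pos 9: 1: fault, evict 7, frames {2,0,5,1}
pos 10: 7: fault, evict 2, frames {0,5,1,7}
At position 10, page 2 is evicted.

2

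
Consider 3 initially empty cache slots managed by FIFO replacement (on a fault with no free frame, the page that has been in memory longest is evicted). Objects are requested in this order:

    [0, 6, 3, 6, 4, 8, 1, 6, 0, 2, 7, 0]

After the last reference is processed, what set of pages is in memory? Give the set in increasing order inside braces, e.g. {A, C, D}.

0 → fault, frames [0]
6 → fault, frames [0, 6]
3 → fault, frames [0, 6, 3]
6 → hit
4 → fault, evict 0, frames [6, 3, 4]
8 → fault, evict 6, frames [3, 4, 8]
1 → fault, evict 3, frames [4, 8, 1]
6 → fault, evict 4, frames [8, 1, 6]
0 → fault, evict 8, frames [1, 6, 0]
2 → fault, evict 1, frames [6, 0, 2]
7 → fault, evict 6, frames [0, 2, 7]
0 → hit

{0, 2, 7}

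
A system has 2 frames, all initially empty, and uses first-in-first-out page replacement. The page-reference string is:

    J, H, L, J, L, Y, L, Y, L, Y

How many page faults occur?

6

J: miss, frames [J]
H: miss, frames [J, H]
L: miss, evict J, frames [H, L]
J: miss, evict H, frames [L, J]
L: hit
Y: miss, evict L, frames [J, Y]
L: miss, evict J, frames [Y, L]
Y: hit
L: hit
Y: hit
Page faults: 6.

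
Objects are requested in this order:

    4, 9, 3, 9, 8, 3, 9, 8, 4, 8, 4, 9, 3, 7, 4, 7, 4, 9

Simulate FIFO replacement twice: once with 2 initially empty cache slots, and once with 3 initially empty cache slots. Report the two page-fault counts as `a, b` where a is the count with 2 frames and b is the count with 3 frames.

2 frames: F F F . F . F . F F . F F F F . . F → 12 faults.
3 frames: F F F . F . . . F . . F F F F . . F → 10 faults.
10 < 12: adding a frame reduced faults, as is typical.

12, 10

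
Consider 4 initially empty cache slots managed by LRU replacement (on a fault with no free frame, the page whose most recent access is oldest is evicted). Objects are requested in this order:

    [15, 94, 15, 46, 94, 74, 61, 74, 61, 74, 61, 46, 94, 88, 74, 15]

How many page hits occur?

15 → miss, frames {15}
94 → miss, frames {15,94}
15 → hit
46 → miss, frames {94,15,46}
94 → hit
74 → miss, frames {15,46,94,74}
61 → miss, evict 15, frames {46,94,74,61}
74 → hit
61 → hit
74 → hit
61 → hit
46 → hit
94 → hit
88 → miss, evict 74, frames {61,46,94,88}
74 → miss, evict 61, frames {46,94,88,74}
15 → miss, evict 46, frames {94,88,74,15}
Hits: 8.

8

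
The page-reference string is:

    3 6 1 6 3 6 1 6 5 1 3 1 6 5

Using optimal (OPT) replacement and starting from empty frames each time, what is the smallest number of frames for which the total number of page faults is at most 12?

f=1: 14 faults
f=2: 9 faults
f=3: 5 faults
f=4: 4 faults
Smallest f with faults ≤ 12 is 2.

2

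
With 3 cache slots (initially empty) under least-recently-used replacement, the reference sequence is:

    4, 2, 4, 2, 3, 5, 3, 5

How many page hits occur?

4

4 -> fault, frames {4}
2 -> fault, frames {4,2}
4 -> hit
2 -> hit
3 -> fault, frames {4,2,3}
5 -> fault, evict 4, frames {2,3,5}
3 -> hit
5 -> hit
Hits: 4.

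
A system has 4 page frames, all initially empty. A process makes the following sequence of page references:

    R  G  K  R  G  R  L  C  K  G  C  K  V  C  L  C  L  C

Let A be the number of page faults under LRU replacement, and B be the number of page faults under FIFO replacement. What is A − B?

3

Under LRU: F F F . . . F F F F . . F . F . . . → 9 faults.
Under FIFO: F F F . . . F F . . . . F . . . . . → 6 faults.
A − B = 9 − 6 = 3.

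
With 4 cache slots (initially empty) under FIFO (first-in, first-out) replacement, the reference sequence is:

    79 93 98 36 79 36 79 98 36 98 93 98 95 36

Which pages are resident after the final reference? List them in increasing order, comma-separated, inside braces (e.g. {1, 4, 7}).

79: miss, frames [79]
93: miss, frames [79, 93]
98: miss, frames [79, 93, 98]
36: miss, frames [79, 93, 98, 36]
79: hit
36: hit
79: hit
98: hit
36: hit
98: hit
93: hit
98: hit
95: miss, evict 79, frames [93, 98, 36, 95]
36: hit

{36, 93, 95, 98}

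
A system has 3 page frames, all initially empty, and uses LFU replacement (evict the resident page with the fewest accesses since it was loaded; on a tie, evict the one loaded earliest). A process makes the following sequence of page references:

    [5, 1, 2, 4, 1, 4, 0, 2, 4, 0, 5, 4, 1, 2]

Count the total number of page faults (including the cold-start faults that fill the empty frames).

9

5 -> fault, frames (5)
1 -> fault, frames (5 1)
2 -> fault, frames (5 1 2)
4 -> fault, evict 5, frames (1 2 4)
1 -> hit
4 -> hit
0 -> fault, evict 2, frames (1 4 0)
2 -> fault, evict 0, frames (1 4 2)
4 -> hit
0 -> fault, evict 2, frames (1 4 0)
5 -> fault, evict 0, frames (1 4 5)
4 -> hit
1 -> hit
2 -> fault, evict 5, frames (1 4 2)
Page faults: 9.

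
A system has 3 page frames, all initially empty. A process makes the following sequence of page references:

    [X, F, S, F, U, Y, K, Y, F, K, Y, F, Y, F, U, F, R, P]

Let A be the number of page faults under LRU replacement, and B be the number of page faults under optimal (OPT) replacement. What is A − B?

1

Under LRU: F F F . F F F . F . . . . . F . F F → 10 faults.
Under OPT: F F F . F F F . . . . . . . F . F F → 9 faults.
A − B = 10 − 9 = 1.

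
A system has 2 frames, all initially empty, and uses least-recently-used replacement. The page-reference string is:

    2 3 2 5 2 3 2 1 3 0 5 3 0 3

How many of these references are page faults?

2 → fault, frames (2)
3 → fault, frames (2 3)
2 → hit
5 → fault, evict 3, frames (2 5)
2 → hit
3 → fault, evict 5, frames (2 3)
2 → hit
1 → fault, evict 3, frames (2 1)
3 → fault, evict 2, frames (1 3)
0 → fault, evict 1, frames (3 0)
5 → fault, evict 3, frames (0 5)
3 → fault, evict 0, frames (5 3)
0 → fault, evict 5, frames (3 0)
3 → hit
Page faults: 10.

10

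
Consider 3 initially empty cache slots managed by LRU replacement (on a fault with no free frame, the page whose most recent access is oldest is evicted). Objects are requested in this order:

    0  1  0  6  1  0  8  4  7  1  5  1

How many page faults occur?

8

0 -> fault, frames (0)
1 -> fault, frames (0 1)
0 -> hit
6 -> fault, frames (1 0 6)
1 -> hit
0 -> hit
8 -> fault, evict 6, frames (1 0 8)
4 -> fault, evict 1, frames (0 8 4)
7 -> fault, evict 0, frames (8 4 7)
1 -> fault, evict 8, frames (4 7 1)
5 -> fault, evict 4, frames (7 1 5)
1 -> hit
Page faults: 8.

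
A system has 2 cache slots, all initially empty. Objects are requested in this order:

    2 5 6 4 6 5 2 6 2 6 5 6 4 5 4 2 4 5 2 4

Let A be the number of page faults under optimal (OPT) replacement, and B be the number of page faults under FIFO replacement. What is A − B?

Under OPT: F F F F . F F . . . F . F . . F . F . F → 11 faults.
Under FIFO: F F F F . F F F . . F . F . . F . F . F → 12 faults.
A − B = 11 − 12 = -1.

-1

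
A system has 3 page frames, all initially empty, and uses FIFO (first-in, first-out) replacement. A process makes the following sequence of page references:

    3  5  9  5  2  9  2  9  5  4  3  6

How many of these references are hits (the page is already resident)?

5

3 → miss, frames {3}
5 → miss, frames {3,5}
9 → miss, frames {3,5,9}
5 → hit
2 → miss, evict 3, frames {5,9,2}
9 → hit
2 → hit
9 → hit
5 → hit
4 → miss, evict 5, frames {9,2,4}
3 → miss, evict 9, frames {2,4,3}
6 → miss, evict 2, frames {4,3,6}
Hits: 5.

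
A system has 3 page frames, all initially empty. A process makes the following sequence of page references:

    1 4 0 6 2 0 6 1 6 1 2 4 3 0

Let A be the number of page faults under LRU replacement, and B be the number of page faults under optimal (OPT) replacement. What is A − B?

1

Under LRU: F F F F F . . F . . F F F F → 10 faults.
Under OPT: F F F F F . . F . . . F F F → 9 faults.
A − B = 10 − 9 = 1.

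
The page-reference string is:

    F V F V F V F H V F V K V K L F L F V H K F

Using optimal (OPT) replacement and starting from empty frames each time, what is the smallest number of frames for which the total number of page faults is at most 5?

f=1: 22 faults
f=2: 10 faults
f=3: 7 faults
f=4: 6 faults
f=5: 5 faults
Smallest f with faults ≤ 5 is 5.

5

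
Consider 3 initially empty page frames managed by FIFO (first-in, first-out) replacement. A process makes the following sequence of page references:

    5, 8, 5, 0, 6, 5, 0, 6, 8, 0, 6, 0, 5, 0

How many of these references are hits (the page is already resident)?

5

5 -> miss, frames [5]
8 -> miss, frames [5, 8]
5 -> hit
0 -> miss, frames [5, 8, 0]
6 -> miss, evict 5, frames [8, 0, 6]
5 -> miss, evict 8, frames [0, 6, 5]
0 -> hit
6 -> hit
8 -> miss, evict 0, frames [6, 5, 8]
0 -> miss, evict 6, frames [5, 8, 0]
6 -> miss, evict 5, frames [8, 0, 6]
0 -> hit
5 -> miss, evict 8, frames [0, 6, 5]
0 -> hit
Hits: 5.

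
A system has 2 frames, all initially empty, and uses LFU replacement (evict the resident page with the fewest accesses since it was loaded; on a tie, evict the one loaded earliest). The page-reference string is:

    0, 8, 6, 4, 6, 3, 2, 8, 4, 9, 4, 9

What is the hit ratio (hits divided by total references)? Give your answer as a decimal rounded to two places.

0.08

0 → miss, frames {0}
8 → miss, frames {0,8}
6 → miss, evict 0, frames {8,6}
4 → miss, evict 8, frames {6,4}
6 → hit
3 → miss, evict 4, frames {6,3}
2 → miss, evict 3, frames {6,2}
8 → miss, evict 2, frames {6,8}
4 → miss, evict 8, frames {6,4}
9 → miss, evict 4, frames {6,9}
4 → miss, evict 9, frames {6,4}
9 → miss, evict 4, frames {6,9}
Hits: 1 of 12 references → 1/12 = 0.0833.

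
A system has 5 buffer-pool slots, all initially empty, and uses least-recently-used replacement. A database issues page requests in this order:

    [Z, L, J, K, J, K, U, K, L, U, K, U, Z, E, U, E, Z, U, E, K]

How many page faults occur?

Z: miss, frames {Z}
L: miss, frames {Z,L}
J: miss, frames {Z,L,J}
K: miss, frames {Z,L,J,K}
J: hit
K: hit
U: miss, frames {Z,L,J,K,U}
K: hit
L: hit
U: hit
K: hit
U: hit
Z: hit
E: miss, evict J, frames {L,K,U,Z,E}
U: hit
E: hit
Z: hit
U: hit
E: hit
K: hit
Page faults: 6.

6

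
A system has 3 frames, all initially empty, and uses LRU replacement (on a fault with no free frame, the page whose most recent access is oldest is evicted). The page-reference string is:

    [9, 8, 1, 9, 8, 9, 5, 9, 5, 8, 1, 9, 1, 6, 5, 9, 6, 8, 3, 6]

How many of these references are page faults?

9 → miss, frames [9]
8 → miss, frames [9, 8]
1 → miss, frames [9, 8, 1]
9 → hit
8 → hit
9 → hit
5 → miss, evict 1, frames [8, 9, 5]
9 → hit
5 → hit
8 → hit
1 → miss, evict 9, frames [5, 8, 1]
9 → miss, evict 5, frames [8, 1, 9]
1 → hit
6 → miss, evict 8, frames [9, 1, 6]
5 → miss, evict 9, frames [1, 6, 5]
9 → miss, evict 1, frames [6, 5, 9]
6 → hit
8 → miss, evict 5, frames [9, 6, 8]
3 → miss, evict 9, frames [6, 8, 3]
6 → hit
Page faults: 11.

11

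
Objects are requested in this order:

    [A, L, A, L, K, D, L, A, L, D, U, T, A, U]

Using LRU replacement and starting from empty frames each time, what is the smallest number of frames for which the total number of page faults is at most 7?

f=1: 14 faults
f=2: 11 faults
f=3: 8 faults
f=4: 7 faults
f=5: 6 faults
f=6: 6 faults
Smallest f with faults ≤ 7 is 4.

4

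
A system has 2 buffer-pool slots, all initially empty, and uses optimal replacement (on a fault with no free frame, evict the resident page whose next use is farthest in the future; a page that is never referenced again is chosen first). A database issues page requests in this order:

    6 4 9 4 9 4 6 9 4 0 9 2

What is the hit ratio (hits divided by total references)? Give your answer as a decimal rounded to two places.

6 -> miss, frames [6]
4 -> miss, frames [6, 4]
9 -> miss, evict 6, frames [4, 9]
4 -> hit
9 -> hit
4 -> hit
6 -> miss, evict 4, frames [9, 6]
9 -> hit
4 -> miss, evict 6, frames [9, 4]
0 -> miss, evict 4, frames [9, 0]
9 -> hit
2 -> miss, evict 0, frames [9, 2]
Hits: 5 of 12 references → 5/12 = 0.4167.

0.42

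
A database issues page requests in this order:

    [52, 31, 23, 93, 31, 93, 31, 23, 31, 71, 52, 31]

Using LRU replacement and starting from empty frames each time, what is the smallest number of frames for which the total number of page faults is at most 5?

f=1: 12 faults
f=2: 9 faults
f=3: 6 faults
f=4: 6 faults
f=5: 5 faults
Smallest f with faults ≤ 5 is 5.

5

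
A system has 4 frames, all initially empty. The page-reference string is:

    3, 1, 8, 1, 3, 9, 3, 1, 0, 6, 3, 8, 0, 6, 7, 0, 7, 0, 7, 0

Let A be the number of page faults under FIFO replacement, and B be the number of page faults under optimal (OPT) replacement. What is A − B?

3

Under FIFO: F F F . . F . . F F F F . . F F . . . . → 10 faults.
Under OPT: F F F . . F . . F F . . . . F . . . . . → 7 faults.
A − B = 10 − 7 = 3.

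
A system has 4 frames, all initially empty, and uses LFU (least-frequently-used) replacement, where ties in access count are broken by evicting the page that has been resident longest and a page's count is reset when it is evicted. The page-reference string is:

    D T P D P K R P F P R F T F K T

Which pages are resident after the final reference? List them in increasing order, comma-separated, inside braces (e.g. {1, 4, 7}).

D → fault, frames {D}
T → fault, frames {D,T}
P → fault, frames {D,T,P}
D → hit
P → hit
K → fault, frames {D,T,P,K}
R → fault, evict T, frames {D,P,K,R}
P → hit
F → fault, evict K, frames {D,P,R,F}
P → hit
R → hit
F → hit
T → fault, evict D, frames {P,R,F,T}
F → hit
K → fault, evict T, frames {P,R,F,K}
T → fault, evict K, frames {P,R,F,T}

{F, P, R, T}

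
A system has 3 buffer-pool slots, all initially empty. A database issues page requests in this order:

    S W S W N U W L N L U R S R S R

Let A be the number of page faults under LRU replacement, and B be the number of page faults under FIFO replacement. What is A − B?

Under LRU: F F . . F F . F F . F F F . . . → 9 faults.
Under FIFO: F F . . F F . F . . . F F . . . → 7 faults.
A − B = 9 − 7 = 2.

2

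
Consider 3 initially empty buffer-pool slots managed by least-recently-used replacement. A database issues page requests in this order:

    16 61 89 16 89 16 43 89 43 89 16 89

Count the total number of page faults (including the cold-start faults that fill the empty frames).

16: fault, frames {16}
61: fault, frames {16,61}
89: fault, frames {16,61,89}
16: hit
89: hit
16: hit
43: fault, evict 61, frames {89,16,43}
89: hit
43: hit
89: hit
16: hit
89: hit
Page faults: 4.

4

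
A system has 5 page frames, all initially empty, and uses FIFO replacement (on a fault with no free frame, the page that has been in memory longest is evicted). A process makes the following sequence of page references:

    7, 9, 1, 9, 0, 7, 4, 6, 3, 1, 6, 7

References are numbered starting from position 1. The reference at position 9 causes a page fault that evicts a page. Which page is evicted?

pos 1: 7 → fault, frames (7)
pos 2: 9 → fault, frames (7 9)
pos 3: 1 → fault, frames (7 9 1)
pos 4: 9 → hit
pos 5: 0 → fault, frames (7 9 1 0)
pos 6: 7 → hit
pos 7: 4 → fault, frames (7 9 1 0 4)
pos 8: 6 → fault, evict 7, frames (9 1 0 4 6)
pos 9: 3 → fault, evict 9, frames (1 0 4 6 3)
At position 9, page 9 is evicted.

9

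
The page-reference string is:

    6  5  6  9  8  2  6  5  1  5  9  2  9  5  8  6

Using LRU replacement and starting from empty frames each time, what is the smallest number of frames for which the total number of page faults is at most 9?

f=1: 16 faults
f=2: 13 faults
f=3: 12 faults
f=4: 11 faults
f=5: 9 faults
f=6: 6 faults
Smallest f with faults ≤ 9 is 5.

5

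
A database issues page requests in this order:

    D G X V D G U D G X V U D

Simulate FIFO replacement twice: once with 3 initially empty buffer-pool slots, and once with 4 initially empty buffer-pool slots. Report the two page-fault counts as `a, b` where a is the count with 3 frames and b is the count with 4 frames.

10, 11

3 frames: F F F F F F F . . F F . F → 10 faults.
4 frames: F F F F . . F F F F F F F → 11 faults.
11 > 10: adding a frame increased faults — Belady's anomaly.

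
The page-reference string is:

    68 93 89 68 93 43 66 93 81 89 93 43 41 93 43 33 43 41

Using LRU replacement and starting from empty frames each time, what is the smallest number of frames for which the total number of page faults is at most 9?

f=1: 18 faults
f=2: 17 faults
f=3: 11 faults
f=4: 10 faults
f=5: 9 faults
f=6: 8 faults
f=7: 8 faults
f=8: 8 faults
Smallest f with faults ≤ 9 is 5.

5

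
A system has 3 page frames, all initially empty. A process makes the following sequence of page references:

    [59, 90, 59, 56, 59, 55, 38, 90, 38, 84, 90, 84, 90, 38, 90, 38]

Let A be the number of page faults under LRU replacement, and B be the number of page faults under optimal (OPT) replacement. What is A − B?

1

Under LRU: F F . F . F F F . F . . . . . . → 7 faults.
Under OPT: F F . F . F F . . F . . . . . . → 6 faults.
A − B = 7 − 6 = 1.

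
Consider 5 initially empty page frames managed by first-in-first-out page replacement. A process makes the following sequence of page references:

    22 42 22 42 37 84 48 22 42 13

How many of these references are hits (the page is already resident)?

22 → fault, frames {22}
42 → fault, frames {22,42}
22 → hit
42 → hit
37 → fault, frames {22,42,37}
84 → fault, frames {22,42,37,84}
48 → fault, frames {22,42,37,84,48}
22 → hit
42 → hit
13 → fault, evict 22, frames {42,37,84,48,13}
Hits: 4.

4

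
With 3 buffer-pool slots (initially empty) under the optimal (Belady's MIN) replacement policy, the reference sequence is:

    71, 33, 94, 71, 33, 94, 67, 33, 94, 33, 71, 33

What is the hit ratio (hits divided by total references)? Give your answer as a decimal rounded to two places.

71 → fault, frames (71)
33 → fault, frames (71 33)
94 → fault, frames (71 33 94)
71 → hit
33 → hit
94 → hit
67 → fault, evict 71, frames (33 94 67)
33 → hit
94 → hit
33 → hit
71 → fault, evict 67, frames (33 94 71)
33 → hit
Hits: 7 of 12 references → 7/12 = 0.5833.

0.58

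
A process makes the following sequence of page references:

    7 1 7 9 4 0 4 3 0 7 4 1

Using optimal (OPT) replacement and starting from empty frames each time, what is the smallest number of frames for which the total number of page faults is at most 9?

f=1: 12 faults
f=2: 9 faults
f=3: 8 faults
f=4: 7 faults
f=5: 6 faults
f=6: 6 faults
Smallest f with faults ≤ 9 is 2.

2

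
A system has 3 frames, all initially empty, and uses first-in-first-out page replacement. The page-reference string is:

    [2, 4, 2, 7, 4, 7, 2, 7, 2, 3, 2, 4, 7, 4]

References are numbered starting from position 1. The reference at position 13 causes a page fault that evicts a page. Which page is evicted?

3

pos 1: 2 -> miss, frames (2)
pos 2: 4 -> miss, frames (2 4)
pos 3: 2 -> hit
pos 4: 7 -> miss, frames (2 4 7)
pos 5: 4 -> hit
pos 6: 7 -> hit
pos 7: 2 -> hit
pos 8: 7 -> hit
pos 9: 2 -> hit
pos 10: 3 -> miss, evict 2, frames (4 7 3)
pos 11: 2 -> miss, evict 4, frames (7 3 2)
pos 12: 4 -> miss, evict 7, frames (3 2 4)
pos 13: 7 -> miss, evict 3, frames (2 4 7)
At position 13, page 3 is evicted.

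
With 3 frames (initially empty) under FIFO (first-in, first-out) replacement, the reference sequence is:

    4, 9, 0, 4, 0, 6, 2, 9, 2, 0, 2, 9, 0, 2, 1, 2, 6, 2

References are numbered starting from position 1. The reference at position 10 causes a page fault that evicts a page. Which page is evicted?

6

pos 1: 4: fault, frames [4]
pos 2: 9: fault, frames [4, 9]
pos 3: 0: fault, frames [4, 9, 0]
pos 4: 4: hit
pos 5: 0: hit
pos 6: 6: fault, evict 4, frames [9, 0, 6]
pos 7: 2: fault, evict 9, frames [0, 6, 2]
pos 8: 9: fault, evict 0, frames [6, 2, 9]
pos 9: 2: hit
pos 10: 0: fault, evict 6, frames [2, 9, 0]
At position 10, page 6 is evicted.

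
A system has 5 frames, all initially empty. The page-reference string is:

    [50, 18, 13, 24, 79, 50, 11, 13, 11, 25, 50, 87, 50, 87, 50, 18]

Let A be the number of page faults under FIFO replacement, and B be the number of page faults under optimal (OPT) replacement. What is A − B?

Under FIFO: F F F F F . F . . F F F . . . F → 10 faults.
Under OPT: F F F F F . F . . F . F . . . . → 8 faults.
A − B = 10 − 8 = 2.

2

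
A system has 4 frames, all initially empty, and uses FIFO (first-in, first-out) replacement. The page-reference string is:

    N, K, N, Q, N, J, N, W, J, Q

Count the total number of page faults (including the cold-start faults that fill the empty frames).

5

N: miss, frames {N}
K: miss, frames {N,K}
N: hit
Q: miss, frames {N,K,Q}
N: hit
J: miss, frames {N,K,Q,J}
N: hit
W: miss, evict N, frames {K,Q,J,W}
J: hit
Q: hit
Page faults: 5.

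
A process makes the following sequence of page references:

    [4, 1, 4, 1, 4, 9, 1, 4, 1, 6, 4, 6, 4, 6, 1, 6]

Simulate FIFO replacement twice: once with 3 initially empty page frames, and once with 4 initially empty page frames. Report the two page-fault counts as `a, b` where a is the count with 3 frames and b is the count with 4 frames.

3 frames: F F . . . F . . . F F . . . F . → 6 faults.
4 frames: F F . . . F . . . F . . . . . . → 4 faults.
4 < 6: adding a frame reduced faults, as is typical.

6, 4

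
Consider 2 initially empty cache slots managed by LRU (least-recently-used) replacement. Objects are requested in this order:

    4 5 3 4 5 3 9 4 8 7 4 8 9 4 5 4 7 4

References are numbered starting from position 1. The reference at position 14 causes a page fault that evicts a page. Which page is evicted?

pos 1: 4 -> fault, frames {4}
pos 2: 5 -> fault, frames {4,5}
pos 3: 3 -> fault, evict 4, frames {5,3}
pos 4: 4 -> fault, evict 5, frames {3,4}
pos 5: 5 -> fault, evict 3, frames {4,5}
pos 6: 3 -> fault, evict 4, frames {5,3}
pos 7: 9 -> fault, evict 5, frames {3,9}
pos 8: 4 -> fault, evict 3, frames {9,4}
pos 9: 8 -> fault, evict 9, frames {4,8}
pos 10: 7 -> fault, evict 4, frames {8,7}
pos 11: 4 -> fault, evict 8, frames {7,4}
pos 12: 8 -> fault, evict 7, frames {4,8}
pos 13: 9 -> fault, evict 4, frames {8,9}
pos 14: 4 -> fault, evict 8, frames {9,4}
At position 14, page 8 is evicted.

8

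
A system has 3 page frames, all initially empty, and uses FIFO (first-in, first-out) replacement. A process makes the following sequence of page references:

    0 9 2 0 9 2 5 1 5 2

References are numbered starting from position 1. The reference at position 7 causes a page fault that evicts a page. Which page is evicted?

0

pos 1: 0 → fault, frames [0]
pos 2: 9 → fault, frames [0, 9]
pos 3: 2 → fault, frames [0, 9, 2]
pos 4: 0 → hit
pos 5: 9 → hit
pos 6: 2 → hit
pos 7: 5 → fault, evict 0, frames [9, 2, 5]
At position 7, page 0 is evicted.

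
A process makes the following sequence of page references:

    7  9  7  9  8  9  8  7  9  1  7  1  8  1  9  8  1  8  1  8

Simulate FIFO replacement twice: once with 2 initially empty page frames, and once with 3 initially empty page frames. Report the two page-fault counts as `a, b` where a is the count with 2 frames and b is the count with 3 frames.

2 frames: F F . . F . . F F F F . F F F F F . . . → 12 faults.
3 frames: F F . . F . . . . F F . . . F F F . . . → 8 faults.
8 < 12: adding a frame reduced faults, as is typical.

12, 8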